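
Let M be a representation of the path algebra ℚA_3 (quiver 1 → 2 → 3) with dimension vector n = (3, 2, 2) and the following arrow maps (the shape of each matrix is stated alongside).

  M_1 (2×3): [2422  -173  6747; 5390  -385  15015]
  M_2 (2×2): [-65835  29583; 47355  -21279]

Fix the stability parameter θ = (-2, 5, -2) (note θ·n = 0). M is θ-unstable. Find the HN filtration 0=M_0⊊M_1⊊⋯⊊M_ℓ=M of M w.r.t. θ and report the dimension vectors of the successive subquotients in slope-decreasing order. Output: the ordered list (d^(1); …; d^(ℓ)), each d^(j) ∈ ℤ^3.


Barcode: M ≅ I[1,1]^2, I[1,2], I[2,3], I[3,3]. HN layers by μ_θ (3 steps, strictly decreasing):
  μ^(1)=5; μ^(2)=3/2; μ^(3)=-2

((0, 1, 0); (0, 1, 1); (3, 0, 1))


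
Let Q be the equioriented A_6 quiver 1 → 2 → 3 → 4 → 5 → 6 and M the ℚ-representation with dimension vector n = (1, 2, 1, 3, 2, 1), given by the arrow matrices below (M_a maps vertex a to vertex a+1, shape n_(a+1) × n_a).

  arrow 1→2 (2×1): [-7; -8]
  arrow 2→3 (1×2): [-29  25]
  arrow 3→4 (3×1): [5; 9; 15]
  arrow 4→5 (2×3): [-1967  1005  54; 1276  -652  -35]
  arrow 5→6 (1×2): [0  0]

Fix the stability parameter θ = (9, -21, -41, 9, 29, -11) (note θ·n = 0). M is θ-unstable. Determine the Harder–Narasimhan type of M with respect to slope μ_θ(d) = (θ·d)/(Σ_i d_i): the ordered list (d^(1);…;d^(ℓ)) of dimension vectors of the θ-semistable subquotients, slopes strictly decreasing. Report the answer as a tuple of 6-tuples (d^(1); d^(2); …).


Barcode: M ≅ I[1,5], I[2,2], I[4,4], I[4,5], I[6,6]. HN layers by μ_θ (5 steps, strictly decreasing):
  μ^(1)=29; μ^(2)=9; μ^(3)=-11; μ^(4)=-53/3; μ^(5)=-21

((0, 0, 0, 0, 2, 0); (0, 0, 0, 3, 0, 0); (0, 0, 0, 0, 0, 1); (1, 1, 1, 0, 0, 0); (0, 1, 0, 0, 0, 0))


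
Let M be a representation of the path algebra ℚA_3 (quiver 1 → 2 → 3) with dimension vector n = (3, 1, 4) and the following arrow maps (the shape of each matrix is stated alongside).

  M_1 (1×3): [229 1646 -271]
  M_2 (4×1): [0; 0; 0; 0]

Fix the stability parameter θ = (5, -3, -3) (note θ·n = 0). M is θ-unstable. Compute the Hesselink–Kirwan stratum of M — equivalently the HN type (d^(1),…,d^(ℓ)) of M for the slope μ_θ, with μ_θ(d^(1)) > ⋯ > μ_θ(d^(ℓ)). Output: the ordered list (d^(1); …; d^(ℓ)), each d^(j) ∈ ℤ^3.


Barcode: M ≅ I[1,1]^2, I[1,2], I[3,3]^4. HN layers by μ_θ (3 steps, strictly decreasing):
  μ^(1)=5; μ^(2)=1; μ^(3)=-3

((2, 0, 0); (1, 1, 0); (0, 0, 4))


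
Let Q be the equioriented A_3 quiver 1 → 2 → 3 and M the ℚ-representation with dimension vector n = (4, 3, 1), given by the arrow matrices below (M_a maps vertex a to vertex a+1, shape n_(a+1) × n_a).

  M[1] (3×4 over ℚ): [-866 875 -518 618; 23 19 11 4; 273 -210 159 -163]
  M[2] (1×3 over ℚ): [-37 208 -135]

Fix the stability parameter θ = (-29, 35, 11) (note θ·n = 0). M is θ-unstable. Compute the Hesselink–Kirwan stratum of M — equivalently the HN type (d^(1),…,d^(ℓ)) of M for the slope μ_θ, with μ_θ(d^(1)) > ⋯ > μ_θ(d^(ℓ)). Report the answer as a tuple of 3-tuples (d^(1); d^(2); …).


Barcode: M ≅ I[1,1], I[1,2]^2, I[1,3]. HN layers by μ_θ (3 steps, strictly decreasing):
  μ^(1)=35; μ^(2)=23; μ^(3)=-29

((0, 2, 0); (0, 1, 1); (4, 0, 0))


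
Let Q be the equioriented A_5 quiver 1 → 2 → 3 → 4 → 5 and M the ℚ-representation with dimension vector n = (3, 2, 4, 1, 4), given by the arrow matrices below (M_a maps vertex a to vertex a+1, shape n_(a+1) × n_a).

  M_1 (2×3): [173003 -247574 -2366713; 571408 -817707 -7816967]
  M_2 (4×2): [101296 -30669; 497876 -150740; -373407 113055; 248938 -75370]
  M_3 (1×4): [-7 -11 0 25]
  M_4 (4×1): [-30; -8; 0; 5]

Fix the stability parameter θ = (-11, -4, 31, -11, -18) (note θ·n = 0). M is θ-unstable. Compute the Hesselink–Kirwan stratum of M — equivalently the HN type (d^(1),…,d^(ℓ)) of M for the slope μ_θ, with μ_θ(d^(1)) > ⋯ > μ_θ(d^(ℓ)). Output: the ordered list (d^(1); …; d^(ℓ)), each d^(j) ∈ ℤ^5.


Interval decomposition of M: I[1,1], I[1,3], I[1,5], I[3,3]^2, I[5,5]^3.
HN type (ℓ=5): μ^(1)=31; μ^(2)=2/3; μ^(3)=-4; μ^(4)=-11; μ^(5)=-18

((0, 0, 3, 0, 0); (0, 0, 1, 1, 1); (0, 2, 0, 0, 0); (3, 0, 0, 0, 0); (0, 0, 0, 0, 3))


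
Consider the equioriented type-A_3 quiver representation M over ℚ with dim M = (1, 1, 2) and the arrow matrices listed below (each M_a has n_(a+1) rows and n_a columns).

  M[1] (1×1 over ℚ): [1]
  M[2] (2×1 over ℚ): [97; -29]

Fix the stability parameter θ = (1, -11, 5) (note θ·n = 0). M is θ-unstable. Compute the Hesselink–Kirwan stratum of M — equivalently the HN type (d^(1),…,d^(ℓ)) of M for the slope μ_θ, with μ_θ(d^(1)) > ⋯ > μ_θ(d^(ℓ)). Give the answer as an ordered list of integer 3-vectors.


Barcode: M ≅ I[1,3], I[3,3]. HN layers by μ_θ (2 steps, strictly decreasing):
  μ^(1)=5; μ^(2)=-5

((0, 0, 2); (1, 1, 0))


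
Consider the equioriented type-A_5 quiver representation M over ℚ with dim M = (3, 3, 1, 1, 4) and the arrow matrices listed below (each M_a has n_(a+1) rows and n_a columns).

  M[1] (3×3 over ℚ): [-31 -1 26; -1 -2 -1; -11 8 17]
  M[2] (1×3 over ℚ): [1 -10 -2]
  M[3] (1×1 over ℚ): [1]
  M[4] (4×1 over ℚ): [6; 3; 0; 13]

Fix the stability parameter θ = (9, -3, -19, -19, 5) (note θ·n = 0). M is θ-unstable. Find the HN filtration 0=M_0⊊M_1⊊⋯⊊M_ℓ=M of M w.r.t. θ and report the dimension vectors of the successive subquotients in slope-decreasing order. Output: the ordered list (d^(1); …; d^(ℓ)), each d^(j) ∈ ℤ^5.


Via rank(M_{q-1}∘⋯∘M_p): M ≅ I[1,2]^2, I[1,5], I[5,5]^3.
μ_θ-semistable layers: μ^(1)=5; μ^(2)=3; μ^(3)=-8

((0, 0, 0, 0, 4); (2, 2, 0, 0, 0); (1, 1, 1, 1, 0))


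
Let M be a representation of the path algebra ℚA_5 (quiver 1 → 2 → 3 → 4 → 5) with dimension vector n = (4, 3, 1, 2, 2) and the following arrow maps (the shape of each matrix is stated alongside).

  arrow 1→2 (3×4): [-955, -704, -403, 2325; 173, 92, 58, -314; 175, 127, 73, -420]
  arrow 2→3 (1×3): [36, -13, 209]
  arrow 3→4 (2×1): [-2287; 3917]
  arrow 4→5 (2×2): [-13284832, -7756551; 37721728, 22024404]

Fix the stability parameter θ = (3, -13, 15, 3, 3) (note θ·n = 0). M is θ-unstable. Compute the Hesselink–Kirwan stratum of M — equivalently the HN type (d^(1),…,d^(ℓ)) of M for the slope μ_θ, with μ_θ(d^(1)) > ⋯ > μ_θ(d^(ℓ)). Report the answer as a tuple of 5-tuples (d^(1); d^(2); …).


Via rank(M_{q-1}∘⋯∘M_p): M ≅ I[1,1], I[1,2]^2, I[1,5], I[4,4], I[5,5].
μ_θ-semistable layers: μ^(1)=7; μ^(2)=3; μ^(3)=-5

((0, 0, 1, 1, 1); (1, 0, 0, 1, 1); (3, 3, 0, 0, 0))


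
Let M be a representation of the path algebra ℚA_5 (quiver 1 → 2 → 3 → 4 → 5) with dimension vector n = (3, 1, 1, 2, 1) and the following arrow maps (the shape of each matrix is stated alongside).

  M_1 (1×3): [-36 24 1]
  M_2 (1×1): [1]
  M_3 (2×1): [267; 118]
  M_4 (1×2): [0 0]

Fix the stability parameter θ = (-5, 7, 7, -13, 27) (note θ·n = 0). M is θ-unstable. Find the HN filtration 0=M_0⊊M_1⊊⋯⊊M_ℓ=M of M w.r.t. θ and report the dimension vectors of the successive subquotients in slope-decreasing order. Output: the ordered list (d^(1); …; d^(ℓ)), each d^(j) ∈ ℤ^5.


Barcode: M ≅ I[1,1]^2, I[1,4], I[4,4], I[5,5]. HN layers by μ_θ (4 steps, strictly decreasing):
  μ^(1)=27; μ^(2)=1/3; μ^(3)=-5; μ^(4)=-13

((0, 0, 0, 0, 1); (0, 1, 1, 1, 0); (3, 0, 0, 0, 0); (0, 0, 0, 1, 0))


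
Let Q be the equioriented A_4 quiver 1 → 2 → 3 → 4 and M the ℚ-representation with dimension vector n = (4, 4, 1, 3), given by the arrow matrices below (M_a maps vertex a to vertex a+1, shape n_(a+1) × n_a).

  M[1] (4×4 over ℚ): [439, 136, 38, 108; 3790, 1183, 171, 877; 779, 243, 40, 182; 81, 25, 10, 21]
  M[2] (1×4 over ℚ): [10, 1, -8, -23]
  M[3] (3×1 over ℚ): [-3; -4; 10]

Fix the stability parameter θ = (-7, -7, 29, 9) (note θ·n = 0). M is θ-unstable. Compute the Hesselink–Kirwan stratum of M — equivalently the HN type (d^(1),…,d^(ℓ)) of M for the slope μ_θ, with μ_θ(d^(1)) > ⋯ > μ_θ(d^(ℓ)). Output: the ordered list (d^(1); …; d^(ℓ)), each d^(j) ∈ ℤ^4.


Via rank(M_{q-1}∘⋯∘M_p): M ≅ I[1,2]^3, I[1,4], I[4,4]^2.
μ_θ-semistable layers: μ^(1)=19; μ^(2)=9; μ^(3)=-7

((0, 0, 1, 1); (0, 0, 0, 2); (4, 4, 0, 0))


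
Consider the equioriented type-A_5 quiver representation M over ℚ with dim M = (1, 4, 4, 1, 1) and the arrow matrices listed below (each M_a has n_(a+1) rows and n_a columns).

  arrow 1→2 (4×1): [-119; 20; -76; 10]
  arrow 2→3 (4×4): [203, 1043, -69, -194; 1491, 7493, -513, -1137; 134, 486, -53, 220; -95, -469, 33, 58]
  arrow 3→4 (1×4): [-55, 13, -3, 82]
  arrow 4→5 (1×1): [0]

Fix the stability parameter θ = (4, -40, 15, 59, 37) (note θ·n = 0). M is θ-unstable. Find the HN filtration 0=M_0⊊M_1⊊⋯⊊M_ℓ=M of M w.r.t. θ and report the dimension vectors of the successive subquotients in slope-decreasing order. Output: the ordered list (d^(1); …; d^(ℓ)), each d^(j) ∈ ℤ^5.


Via rank(M_{q-1}∘⋯∘M_p): M ≅ I[1,3], I[2,3]^2, I[2,4], I[5,5].
μ_θ-semistable layers: μ^(1)=59; μ^(2)=37; μ^(3)=15; μ^(4)=-18; μ^(5)=-40

((0, 0, 0, 1, 0); (0, 0, 0, 0, 1); (0, 0, 4, 0, 0); (1, 1, 0, 0, 0); (0, 3, 0, 0, 0))


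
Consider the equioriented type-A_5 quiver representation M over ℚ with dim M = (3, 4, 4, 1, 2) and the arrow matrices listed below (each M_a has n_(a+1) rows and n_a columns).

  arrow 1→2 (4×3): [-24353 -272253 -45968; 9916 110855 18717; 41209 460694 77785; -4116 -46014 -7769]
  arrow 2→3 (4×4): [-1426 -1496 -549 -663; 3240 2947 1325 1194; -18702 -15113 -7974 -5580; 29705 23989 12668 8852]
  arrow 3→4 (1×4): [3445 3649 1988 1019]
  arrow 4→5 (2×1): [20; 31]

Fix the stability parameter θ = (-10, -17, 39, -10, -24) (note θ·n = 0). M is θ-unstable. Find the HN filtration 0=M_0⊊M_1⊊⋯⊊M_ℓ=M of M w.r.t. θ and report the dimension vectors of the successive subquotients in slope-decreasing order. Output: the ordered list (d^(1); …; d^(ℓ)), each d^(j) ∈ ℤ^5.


Interval decomposition of M: I[1,3]^2, I[1,5], I[2,3], I[5,5].
HN type (ℓ=5): μ^(1)=39; μ^(2)=5/3; μ^(3)=-27/2; μ^(4)=-17; μ^(5)=-24

((0, 0, 3, 0, 0); (0, 0, 1, 1, 1); (3, 3, 0, 0, 0); (0, 1, 0, 0, 0); (0, 0, 0, 0, 1))


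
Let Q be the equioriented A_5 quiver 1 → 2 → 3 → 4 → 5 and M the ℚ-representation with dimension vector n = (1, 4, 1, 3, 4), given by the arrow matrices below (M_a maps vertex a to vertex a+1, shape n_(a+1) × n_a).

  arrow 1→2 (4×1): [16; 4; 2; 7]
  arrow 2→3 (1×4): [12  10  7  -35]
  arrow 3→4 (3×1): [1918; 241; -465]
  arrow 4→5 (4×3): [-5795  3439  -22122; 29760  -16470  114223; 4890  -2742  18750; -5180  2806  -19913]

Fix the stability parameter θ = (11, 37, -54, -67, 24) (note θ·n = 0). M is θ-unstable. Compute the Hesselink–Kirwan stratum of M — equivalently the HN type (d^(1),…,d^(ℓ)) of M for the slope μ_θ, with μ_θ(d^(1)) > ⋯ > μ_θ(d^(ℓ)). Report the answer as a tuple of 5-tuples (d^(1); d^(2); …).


Interval decomposition of M: I[1,5], I[2,2]^3, I[4,4], I[4,5], I[5,5]^2.
HN type (ℓ=4): μ^(1)=37; μ^(2)=24; μ^(3)=-73/4; μ^(4)=-67

((0, 3, 0, 0, 0); (0, 0, 0, 0, 4); (1, 1, 1, 1, 0); (0, 0, 0, 2, 0))


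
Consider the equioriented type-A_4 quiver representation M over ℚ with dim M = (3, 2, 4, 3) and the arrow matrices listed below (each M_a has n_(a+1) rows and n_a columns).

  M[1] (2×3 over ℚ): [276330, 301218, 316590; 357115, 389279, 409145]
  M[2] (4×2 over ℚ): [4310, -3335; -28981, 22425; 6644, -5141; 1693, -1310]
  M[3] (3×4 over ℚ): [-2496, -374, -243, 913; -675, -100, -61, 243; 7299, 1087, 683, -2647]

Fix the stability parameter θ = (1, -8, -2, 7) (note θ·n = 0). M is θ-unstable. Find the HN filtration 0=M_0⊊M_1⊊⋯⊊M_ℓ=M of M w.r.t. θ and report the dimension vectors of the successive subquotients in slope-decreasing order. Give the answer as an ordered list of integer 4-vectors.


Interval decomposition of M: I[1,1]^2, I[1,4], I[2,4], I[3,3], I[3,4].
HN type (ℓ=5): μ^(1)=7; μ^(2)=1; μ^(3)=-2; μ^(4)=-7/2; μ^(5)=-8

((0, 0, 0, 3); (2, 0, 0, 0); (0, 0, 4, 0); (1, 1, 0, 0); (0, 1, 0, 0))


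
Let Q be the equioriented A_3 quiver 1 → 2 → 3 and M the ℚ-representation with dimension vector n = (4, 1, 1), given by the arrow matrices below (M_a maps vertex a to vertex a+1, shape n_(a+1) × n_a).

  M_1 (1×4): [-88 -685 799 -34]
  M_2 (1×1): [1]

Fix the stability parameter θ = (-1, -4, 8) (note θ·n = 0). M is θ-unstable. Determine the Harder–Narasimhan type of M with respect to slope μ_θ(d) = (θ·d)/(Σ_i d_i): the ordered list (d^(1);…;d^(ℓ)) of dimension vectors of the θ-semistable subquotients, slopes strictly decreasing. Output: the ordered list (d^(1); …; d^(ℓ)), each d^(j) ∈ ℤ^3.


Barcode: M ≅ I[1,1]^3, I[1,3]. HN layers by μ_θ (3 steps, strictly decreasing):
  μ^(1)=8; μ^(2)=-1; μ^(3)=-5/2

((0, 0, 1); (3, 0, 0); (1, 1, 0))


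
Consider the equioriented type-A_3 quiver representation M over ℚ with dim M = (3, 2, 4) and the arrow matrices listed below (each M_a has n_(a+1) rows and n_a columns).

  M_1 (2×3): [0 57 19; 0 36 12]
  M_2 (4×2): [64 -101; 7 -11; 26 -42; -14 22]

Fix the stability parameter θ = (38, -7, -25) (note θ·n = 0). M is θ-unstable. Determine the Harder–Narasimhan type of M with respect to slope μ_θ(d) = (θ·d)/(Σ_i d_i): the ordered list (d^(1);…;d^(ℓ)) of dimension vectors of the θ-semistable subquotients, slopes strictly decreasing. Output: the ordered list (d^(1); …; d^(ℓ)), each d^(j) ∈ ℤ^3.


Via rank(M_{q-1}∘⋯∘M_p): M ≅ I[1,1]^2, I[1,3], I[2,3], I[3,3]^2.
μ_θ-semistable layers: μ^(1)=38; μ^(2)=2; μ^(3)=-16; μ^(4)=-25

((2, 0, 0); (1, 1, 1); (0, 1, 1); (0, 0, 2))


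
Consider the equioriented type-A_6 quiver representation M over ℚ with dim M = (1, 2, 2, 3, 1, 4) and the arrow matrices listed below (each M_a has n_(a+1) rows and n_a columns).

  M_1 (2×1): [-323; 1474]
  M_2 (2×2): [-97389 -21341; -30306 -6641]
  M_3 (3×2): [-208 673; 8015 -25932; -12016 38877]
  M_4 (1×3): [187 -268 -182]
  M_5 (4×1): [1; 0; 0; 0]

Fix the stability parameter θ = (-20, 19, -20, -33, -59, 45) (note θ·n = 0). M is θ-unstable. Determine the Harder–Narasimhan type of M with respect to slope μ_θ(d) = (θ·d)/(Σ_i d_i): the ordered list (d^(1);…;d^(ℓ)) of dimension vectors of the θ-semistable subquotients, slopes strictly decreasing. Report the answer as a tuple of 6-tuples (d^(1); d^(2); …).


Barcode: M ≅ I[1,4], I[2,6], I[4,4], I[6,6]^3. HN layers by μ_θ (5 steps, strictly decreasing):
  μ^(1)=45; μ^(2)=-34/3; μ^(3)=-20; μ^(4)=-93/4; μ^(5)=-33

((0, 0, 0, 0, 0, 4); (0, 1, 1, 1, 0, 0); (1, 0, 0, 0, 0, 0); (0, 1, 1, 1, 1, 0); (0, 0, 0, 1, 0, 0))


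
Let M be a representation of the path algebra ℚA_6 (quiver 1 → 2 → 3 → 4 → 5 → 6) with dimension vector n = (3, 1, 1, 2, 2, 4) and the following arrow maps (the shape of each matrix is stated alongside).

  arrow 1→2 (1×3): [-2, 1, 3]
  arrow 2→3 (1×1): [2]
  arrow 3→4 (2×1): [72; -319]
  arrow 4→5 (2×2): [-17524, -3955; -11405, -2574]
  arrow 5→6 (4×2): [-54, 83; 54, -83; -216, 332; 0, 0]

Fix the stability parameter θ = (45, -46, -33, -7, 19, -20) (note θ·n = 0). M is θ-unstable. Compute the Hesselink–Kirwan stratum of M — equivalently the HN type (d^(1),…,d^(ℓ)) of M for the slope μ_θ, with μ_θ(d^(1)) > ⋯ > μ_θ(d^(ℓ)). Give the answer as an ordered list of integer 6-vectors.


Interval decomposition of M: I[1,1]^2, I[1,5], I[4,6], I[6,6]^3.
HN type (ℓ=6): μ^(1)=45; μ^(2)=19; μ^(3)=-1/2; μ^(4)=-7; μ^(5)=-34/3; μ^(6)=-20

((2, 0, 0, 0, 0, 0); (0, 0, 0, 0, 1, 0); (0, 0, 0, 0, 1, 1); (0, 0, 0, 2, 0, 0); (1, 1, 1, 0, 0, 0); (0, 0, 0, 0, 0, 3))


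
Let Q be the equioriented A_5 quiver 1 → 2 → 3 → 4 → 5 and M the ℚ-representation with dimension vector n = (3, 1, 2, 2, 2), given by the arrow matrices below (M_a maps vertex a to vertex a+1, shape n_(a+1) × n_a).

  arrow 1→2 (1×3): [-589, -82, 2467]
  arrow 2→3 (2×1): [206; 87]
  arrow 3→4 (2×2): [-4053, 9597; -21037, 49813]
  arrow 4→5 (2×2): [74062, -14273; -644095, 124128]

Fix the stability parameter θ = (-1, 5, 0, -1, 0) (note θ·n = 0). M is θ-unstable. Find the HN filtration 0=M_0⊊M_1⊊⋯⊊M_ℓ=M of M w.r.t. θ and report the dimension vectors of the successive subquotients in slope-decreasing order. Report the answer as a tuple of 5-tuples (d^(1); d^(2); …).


Interval decomposition of M: I[1,1]^2, I[1,5], I[3,3], I[4,5].
HN type (ℓ=3): μ^(1)=1; μ^(2)=0; μ^(3)=-1

((0, 1, 1, 1, 1); (0, 0, 1, 0, 1); (3, 0, 0, 1, 0))


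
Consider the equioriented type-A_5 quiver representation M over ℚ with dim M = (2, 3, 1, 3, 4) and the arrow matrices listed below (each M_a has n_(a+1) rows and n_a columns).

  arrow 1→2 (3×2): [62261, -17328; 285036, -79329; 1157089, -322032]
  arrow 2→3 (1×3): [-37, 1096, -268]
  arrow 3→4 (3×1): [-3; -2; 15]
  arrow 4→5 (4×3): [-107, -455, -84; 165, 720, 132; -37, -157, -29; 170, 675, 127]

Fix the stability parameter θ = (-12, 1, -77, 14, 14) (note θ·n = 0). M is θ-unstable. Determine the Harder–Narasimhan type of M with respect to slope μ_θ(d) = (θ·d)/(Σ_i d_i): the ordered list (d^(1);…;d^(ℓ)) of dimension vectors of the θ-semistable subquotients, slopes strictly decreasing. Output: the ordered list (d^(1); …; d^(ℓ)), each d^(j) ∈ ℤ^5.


Interval decomposition of M: I[1,2], I[1,5], I[2,2], I[4,5]^2, I[5,5].
HN type (ℓ=4): μ^(1)=14; μ^(2)=1; μ^(3)=-12; μ^(4)=-88/3

((0, 0, 0, 3, 4); (0, 2, 0, 0, 0); (1, 0, 0, 0, 0); (1, 1, 1, 0, 0))


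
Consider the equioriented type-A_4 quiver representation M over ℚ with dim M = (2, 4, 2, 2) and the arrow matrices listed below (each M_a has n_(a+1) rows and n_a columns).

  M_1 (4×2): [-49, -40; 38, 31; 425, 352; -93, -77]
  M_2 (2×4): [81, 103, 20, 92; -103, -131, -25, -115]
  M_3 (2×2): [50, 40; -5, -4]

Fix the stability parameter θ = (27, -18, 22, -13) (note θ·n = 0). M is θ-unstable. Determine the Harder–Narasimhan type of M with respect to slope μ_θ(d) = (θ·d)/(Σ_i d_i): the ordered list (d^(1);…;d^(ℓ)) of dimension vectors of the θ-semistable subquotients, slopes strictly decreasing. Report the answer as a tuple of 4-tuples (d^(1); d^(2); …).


Via rank(M_{q-1}∘⋯∘M_p): M ≅ I[1,3], I[1,4], I[2,2]^2, I[4,4].
μ_θ-semistable layers: μ^(1)=22; μ^(2)=9/2; μ^(3)=-13; μ^(4)=-18

((0, 0, 1, 0); (2, 2, 1, 1); (0, 0, 0, 1); (0, 2, 0, 0))


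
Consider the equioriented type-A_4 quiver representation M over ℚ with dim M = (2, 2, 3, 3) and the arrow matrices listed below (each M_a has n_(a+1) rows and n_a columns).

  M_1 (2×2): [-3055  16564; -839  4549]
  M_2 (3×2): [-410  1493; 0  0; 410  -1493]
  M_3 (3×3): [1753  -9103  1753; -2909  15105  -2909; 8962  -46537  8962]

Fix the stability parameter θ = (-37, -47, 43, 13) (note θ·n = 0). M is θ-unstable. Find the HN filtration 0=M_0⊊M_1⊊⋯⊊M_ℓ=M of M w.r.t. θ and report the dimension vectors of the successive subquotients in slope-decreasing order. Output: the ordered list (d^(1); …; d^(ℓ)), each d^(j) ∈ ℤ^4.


Interval decomposition of M: I[1,2], I[1,3], I[3,4]^2, I[4,4].
HN type (ℓ=4): μ^(1)=43; μ^(2)=28; μ^(3)=13; μ^(4)=-42

((0, 0, 1, 0); (0, 0, 2, 2); (0, 0, 0, 1); (2, 2, 0, 0))


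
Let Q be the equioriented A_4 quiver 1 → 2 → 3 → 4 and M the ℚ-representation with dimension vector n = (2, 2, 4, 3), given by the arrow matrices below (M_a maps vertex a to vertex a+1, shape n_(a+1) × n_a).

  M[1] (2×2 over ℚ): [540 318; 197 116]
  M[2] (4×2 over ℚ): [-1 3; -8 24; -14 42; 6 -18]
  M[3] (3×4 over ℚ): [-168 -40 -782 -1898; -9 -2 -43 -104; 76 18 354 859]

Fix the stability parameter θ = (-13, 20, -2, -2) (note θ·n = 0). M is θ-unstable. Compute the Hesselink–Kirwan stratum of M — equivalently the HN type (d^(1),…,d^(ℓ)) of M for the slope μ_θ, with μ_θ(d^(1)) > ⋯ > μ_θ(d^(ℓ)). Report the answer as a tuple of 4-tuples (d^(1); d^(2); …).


Via rank(M_{q-1}∘⋯∘M_p): M ≅ I[1,2], I[1,4], I[3,3], I[3,4]^2.
μ_θ-semistable layers: μ^(1)=20; μ^(2)=16/3; μ^(3)=-2; μ^(4)=-13

((0, 1, 0, 0); (0, 1, 1, 1); (0, 0, 3, 2); (2, 0, 0, 0))


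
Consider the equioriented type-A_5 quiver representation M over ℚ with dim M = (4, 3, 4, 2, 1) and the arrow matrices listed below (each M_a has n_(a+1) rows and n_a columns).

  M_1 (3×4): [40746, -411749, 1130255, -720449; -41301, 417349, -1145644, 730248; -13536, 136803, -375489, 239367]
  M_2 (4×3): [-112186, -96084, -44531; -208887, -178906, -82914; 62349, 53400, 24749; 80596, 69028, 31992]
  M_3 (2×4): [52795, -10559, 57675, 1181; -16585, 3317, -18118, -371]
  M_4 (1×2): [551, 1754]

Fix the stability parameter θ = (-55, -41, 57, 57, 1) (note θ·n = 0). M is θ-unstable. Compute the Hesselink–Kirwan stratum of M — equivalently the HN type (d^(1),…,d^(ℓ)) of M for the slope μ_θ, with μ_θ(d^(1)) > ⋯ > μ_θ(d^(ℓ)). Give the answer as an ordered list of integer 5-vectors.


Barcode: M ≅ I[1,1], I[1,3], I[1,4], I[1,5], I[3,3]. HN layers by μ_θ (4 steps, strictly decreasing):
  μ^(1)=57; μ^(2)=115/3; μ^(3)=-41; μ^(4)=-55

((0, 0, 3, 1, 0); (0, 0, 1, 1, 1); (0, 3, 0, 0, 0); (4, 0, 0, 0, 0))


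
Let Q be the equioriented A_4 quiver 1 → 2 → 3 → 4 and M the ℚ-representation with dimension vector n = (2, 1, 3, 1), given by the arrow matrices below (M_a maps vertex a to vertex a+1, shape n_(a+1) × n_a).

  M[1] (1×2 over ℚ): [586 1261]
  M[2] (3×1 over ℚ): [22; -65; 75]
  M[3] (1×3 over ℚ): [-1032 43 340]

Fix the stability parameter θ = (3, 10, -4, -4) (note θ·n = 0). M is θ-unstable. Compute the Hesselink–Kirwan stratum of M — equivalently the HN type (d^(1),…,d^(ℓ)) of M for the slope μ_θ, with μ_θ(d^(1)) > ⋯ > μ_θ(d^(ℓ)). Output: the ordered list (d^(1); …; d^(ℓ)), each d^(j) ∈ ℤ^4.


Via rank(M_{q-1}∘⋯∘M_p): M ≅ I[1,1], I[1,4], I[3,3]^2.
μ_θ-semistable layers: μ^(1)=3; μ^(2)=5/4; μ^(3)=-4

((1, 0, 0, 0); (1, 1, 1, 1); (0, 0, 2, 0))


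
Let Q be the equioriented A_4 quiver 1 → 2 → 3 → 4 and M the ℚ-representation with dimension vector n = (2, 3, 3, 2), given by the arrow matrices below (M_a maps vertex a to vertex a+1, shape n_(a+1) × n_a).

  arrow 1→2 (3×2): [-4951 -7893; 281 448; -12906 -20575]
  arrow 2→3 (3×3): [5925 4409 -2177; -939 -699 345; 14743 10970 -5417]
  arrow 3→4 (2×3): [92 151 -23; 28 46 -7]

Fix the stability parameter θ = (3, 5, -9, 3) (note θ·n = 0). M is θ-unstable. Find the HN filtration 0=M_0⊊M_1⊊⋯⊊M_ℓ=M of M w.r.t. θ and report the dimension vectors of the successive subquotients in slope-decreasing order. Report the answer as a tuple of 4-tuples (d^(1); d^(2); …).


Via rank(M_{q-1}∘⋯∘M_p): M ≅ I[1,3], I[1,4], I[2,4].
μ_θ-semistable layers: μ^(1)=3; μ^(2)=-1/3; μ^(3)=-2

((0, 0, 0, 2); (2, 2, 2, 0); (0, 1, 1, 0))


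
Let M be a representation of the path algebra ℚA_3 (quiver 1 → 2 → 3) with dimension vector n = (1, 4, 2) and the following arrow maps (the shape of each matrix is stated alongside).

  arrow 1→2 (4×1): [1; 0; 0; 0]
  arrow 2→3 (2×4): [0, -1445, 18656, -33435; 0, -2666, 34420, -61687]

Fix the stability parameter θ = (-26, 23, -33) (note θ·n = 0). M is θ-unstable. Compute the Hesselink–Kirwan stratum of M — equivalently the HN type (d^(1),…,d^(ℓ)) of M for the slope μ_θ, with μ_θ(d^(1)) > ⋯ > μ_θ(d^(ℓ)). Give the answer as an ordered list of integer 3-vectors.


Via rank(M_{q-1}∘⋯∘M_p): M ≅ I[1,2], I[2,2], I[2,3]^2.
μ_θ-semistable layers: μ^(1)=23; μ^(2)=-5; μ^(3)=-26

((0, 2, 0); (0, 2, 2); (1, 0, 0))


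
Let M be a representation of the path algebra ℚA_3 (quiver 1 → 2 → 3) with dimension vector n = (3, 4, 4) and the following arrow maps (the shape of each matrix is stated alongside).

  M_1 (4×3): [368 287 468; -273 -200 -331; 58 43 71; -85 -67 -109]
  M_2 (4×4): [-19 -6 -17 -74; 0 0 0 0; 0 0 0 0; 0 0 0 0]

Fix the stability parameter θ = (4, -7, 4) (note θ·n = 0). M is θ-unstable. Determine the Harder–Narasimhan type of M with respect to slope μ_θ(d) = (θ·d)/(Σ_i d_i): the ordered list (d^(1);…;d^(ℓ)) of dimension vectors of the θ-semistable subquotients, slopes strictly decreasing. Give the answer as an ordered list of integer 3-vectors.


Barcode: M ≅ I[1,2]^2, I[1,3], I[2,2], I[3,3]^3. HN layers by μ_θ (3 steps, strictly decreasing):
  μ^(1)=4; μ^(2)=-3/2; μ^(3)=-7

((0, 0, 4); (3, 3, 0); (0, 1, 0))


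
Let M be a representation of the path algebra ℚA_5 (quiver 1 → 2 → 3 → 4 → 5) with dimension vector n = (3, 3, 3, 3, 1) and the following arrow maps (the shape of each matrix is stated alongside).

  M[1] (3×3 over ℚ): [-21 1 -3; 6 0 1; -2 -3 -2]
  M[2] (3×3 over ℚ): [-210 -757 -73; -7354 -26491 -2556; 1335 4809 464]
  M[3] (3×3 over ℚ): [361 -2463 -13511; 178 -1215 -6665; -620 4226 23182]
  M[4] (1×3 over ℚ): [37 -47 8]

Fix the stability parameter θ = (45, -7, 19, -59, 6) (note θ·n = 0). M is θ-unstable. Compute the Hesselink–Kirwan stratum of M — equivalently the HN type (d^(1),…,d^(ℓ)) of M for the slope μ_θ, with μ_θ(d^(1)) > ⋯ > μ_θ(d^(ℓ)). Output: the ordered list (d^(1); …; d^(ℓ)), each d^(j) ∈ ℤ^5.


Barcode: M ≅ I[1,3], I[1,4], I[1,5], I[4,4]. HN layers by μ_θ (4 steps, strictly decreasing):
  μ^(1)=19; μ^(2)=6; μ^(3)=-1/2; μ^(4)=-59

((1, 1, 1, 0, 0); (0, 0, 0, 0, 1); (2, 2, 2, 2, 0); (0, 0, 0, 1, 0))


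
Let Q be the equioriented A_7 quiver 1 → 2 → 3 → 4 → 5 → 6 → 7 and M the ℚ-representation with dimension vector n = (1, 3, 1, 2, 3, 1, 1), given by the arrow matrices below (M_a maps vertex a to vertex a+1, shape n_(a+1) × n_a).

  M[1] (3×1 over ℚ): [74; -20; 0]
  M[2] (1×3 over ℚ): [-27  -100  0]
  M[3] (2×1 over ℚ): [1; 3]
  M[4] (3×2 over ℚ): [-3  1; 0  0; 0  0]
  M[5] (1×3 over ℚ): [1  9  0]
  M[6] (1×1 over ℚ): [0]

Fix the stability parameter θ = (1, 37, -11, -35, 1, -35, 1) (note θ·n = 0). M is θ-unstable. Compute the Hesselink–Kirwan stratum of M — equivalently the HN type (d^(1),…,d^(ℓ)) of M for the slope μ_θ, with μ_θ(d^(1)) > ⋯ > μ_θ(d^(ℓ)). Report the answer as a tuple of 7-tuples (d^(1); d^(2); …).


Interval decomposition of M: I[1,4], I[2,2]^2, I[4,6], I[5,5]^2, I[7,7].
HN type (ℓ=5): μ^(1)=37; μ^(2)=1; μ^(3)=-2; μ^(4)=-17; μ^(5)=-35

((0, 2, 0, 0, 0, 0, 0); (0, 0, 0, 0, 2, 0, 1); (1, 1, 1, 1, 0, 0, 0); (0, 0, 0, 0, 1, 1, 0); (0, 0, 0, 1, 0, 0, 0))


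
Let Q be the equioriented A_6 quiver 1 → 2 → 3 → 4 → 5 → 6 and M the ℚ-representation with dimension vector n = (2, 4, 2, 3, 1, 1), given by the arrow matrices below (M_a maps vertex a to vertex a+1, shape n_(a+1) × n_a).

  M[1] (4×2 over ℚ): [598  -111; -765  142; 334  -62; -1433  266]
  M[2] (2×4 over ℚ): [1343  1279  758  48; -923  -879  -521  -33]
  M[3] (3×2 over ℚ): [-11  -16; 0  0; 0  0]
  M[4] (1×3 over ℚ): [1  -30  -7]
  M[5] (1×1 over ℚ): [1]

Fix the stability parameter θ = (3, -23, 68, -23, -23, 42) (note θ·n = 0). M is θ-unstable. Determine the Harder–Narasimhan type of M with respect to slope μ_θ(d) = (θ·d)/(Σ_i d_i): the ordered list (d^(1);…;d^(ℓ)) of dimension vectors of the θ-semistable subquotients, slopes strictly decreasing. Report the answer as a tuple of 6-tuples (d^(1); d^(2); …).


Via rank(M_{q-1}∘⋯∘M_p): M ≅ I[1,3], I[1,6], I[2,2]^2, I[4,4]^2.
μ_θ-semistable layers: μ^(1)=68; μ^(2)=42; μ^(3)=22/3; μ^(4)=-10; μ^(5)=-23

((0, 0, 1, 0, 0, 0); (0, 0, 0, 0, 0, 1); (0, 0, 1, 1, 1, 0); (2, 2, 0, 0, 0, 0); (0, 2, 0, 2, 0, 0))


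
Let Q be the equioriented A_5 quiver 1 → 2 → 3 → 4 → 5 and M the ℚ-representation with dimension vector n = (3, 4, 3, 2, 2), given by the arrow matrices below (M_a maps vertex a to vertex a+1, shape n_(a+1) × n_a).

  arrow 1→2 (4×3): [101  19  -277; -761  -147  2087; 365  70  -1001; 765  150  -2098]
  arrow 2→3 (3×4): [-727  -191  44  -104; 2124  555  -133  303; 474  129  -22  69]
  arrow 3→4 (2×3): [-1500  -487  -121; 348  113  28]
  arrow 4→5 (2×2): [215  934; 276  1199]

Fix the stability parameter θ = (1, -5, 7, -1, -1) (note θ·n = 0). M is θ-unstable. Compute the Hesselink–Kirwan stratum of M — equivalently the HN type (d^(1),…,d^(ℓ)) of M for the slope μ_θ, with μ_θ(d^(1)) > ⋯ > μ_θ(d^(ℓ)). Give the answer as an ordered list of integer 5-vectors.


Barcode: M ≅ I[1,3], I[1,5]^2, I[2,2]. HN layers by μ_θ (4 steps, strictly decreasing):
  μ^(1)=7; μ^(2)=5/3; μ^(3)=-2; μ^(4)=-5

((0, 0, 1, 0, 0); (0, 0, 2, 2, 2); (3, 3, 0, 0, 0); (0, 1, 0, 0, 0))


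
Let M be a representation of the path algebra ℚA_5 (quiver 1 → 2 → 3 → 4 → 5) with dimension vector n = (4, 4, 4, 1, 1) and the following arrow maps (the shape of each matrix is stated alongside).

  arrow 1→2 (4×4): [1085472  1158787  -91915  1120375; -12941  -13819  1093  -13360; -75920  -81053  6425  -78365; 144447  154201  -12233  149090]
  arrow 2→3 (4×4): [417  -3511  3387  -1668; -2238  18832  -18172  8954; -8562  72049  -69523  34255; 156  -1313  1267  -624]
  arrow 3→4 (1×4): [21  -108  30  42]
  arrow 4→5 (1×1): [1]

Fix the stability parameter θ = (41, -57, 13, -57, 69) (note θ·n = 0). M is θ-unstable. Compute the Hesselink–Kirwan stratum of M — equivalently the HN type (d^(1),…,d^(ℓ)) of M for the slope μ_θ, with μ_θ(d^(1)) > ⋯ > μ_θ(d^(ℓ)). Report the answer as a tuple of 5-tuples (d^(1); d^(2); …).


Barcode: M ≅ I[1,1], I[1,3]^2, I[1,5], I[2,2], I[3,3]. HN layers by μ_θ (6 steps, strictly decreasing):
  μ^(1)=69; μ^(2)=41; μ^(3)=13; μ^(4)=-8; μ^(5)=-15; μ^(6)=-57

((0, 0, 0, 0, 1); (1, 0, 0, 0, 0); (0, 0, 3, 0, 0); (2, 2, 0, 0, 0); (1, 1, 1, 1, 0); (0, 1, 0, 0, 0))


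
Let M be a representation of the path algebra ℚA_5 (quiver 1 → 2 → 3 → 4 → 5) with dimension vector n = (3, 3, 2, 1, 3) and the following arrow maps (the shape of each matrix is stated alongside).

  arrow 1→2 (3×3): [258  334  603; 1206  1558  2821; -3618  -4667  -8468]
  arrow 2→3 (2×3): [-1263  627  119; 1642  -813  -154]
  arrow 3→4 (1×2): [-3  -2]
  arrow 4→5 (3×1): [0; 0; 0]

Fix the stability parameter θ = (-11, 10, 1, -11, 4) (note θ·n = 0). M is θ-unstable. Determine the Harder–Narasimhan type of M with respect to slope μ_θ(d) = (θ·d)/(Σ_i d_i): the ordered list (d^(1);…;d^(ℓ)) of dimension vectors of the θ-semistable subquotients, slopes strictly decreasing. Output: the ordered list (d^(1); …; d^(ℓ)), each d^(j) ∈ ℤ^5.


Interval decomposition of M: I[1,1], I[1,3], I[1,4], I[2,2], I[5,5]^3.
HN type (ℓ=5): μ^(1)=10; μ^(2)=11/2; μ^(3)=4; μ^(4)=0; μ^(5)=-11

((0, 1, 0, 0, 0); (0, 1, 1, 0, 0); (0, 0, 0, 0, 3); (0, 1, 1, 1, 0); (3, 0, 0, 0, 0))


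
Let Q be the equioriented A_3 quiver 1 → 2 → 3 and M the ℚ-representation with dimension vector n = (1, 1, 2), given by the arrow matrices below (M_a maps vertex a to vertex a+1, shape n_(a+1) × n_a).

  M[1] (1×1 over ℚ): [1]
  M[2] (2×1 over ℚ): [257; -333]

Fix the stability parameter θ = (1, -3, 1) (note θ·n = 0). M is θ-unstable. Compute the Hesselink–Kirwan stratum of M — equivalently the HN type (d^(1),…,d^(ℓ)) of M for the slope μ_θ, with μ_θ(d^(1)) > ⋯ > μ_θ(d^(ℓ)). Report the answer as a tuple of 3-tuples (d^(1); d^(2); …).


Barcode: M ≅ I[1,3], I[3,3]. HN layers by μ_θ (2 steps, strictly decreasing):
  μ^(1)=1; μ^(2)=-1

((0, 0, 2); (1, 1, 0))


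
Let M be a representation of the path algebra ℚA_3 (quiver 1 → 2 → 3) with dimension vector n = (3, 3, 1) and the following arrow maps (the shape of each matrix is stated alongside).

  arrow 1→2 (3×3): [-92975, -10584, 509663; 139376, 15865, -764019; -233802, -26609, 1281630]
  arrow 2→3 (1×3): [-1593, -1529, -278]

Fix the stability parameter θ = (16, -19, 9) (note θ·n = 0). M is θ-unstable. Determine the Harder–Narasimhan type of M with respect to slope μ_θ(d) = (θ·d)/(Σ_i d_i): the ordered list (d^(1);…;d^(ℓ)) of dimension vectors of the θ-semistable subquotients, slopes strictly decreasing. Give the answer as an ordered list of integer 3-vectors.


Barcode: M ≅ I[1,2]^2, I[1,3]. HN layers by μ_θ (2 steps, strictly decreasing):
  μ^(1)=9; μ^(2)=-3/2

((0, 0, 1); (3, 3, 0))


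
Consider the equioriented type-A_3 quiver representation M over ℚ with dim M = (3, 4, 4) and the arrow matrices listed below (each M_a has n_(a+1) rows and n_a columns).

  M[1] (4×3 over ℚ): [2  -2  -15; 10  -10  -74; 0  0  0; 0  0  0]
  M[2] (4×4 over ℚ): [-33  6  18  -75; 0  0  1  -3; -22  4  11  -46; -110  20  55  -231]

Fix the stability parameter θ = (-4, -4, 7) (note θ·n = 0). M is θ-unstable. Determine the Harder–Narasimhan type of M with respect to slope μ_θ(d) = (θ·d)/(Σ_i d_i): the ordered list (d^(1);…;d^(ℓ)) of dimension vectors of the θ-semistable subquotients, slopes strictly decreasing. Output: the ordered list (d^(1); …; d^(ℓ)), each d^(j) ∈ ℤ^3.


Interval decomposition of M: I[1,1], I[1,2], I[1,3], I[2,3]^2, I[3,3].
HN type (ℓ=2): μ^(1)=7; μ^(2)=-4

((0, 0, 4); (3, 4, 0))


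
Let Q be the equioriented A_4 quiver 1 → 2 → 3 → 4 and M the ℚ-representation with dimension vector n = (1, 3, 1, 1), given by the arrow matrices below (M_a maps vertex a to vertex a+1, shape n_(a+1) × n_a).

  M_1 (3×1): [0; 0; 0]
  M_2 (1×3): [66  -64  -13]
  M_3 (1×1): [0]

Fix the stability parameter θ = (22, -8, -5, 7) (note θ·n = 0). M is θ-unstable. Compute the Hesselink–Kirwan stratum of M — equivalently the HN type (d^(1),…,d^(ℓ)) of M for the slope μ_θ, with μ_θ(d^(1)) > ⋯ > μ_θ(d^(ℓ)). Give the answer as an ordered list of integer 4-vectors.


Via rank(M_{q-1}∘⋯∘M_p): M ≅ I[1,1], I[2,2]^2, I[2,3], I[4,4].
μ_θ-semistable layers: μ^(1)=22; μ^(2)=7; μ^(3)=-5; μ^(4)=-8

((1, 0, 0, 0); (0, 0, 0, 1); (0, 0, 1, 0); (0, 3, 0, 0))


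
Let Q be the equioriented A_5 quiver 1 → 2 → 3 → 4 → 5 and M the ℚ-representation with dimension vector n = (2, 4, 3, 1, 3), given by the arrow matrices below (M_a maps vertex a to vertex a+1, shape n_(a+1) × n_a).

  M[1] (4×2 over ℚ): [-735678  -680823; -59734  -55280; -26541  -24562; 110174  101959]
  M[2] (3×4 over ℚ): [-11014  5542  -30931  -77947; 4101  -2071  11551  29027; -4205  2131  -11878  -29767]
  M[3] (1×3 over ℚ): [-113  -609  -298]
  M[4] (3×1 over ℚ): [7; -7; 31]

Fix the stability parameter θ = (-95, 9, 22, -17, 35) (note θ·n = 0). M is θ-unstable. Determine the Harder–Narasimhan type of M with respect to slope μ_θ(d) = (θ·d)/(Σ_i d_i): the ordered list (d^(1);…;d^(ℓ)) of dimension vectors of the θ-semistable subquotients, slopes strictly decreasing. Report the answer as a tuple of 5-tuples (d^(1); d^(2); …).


Via rank(M_{q-1}∘⋯∘M_p): M ≅ I[1,3], I[1,5], I[2,2], I[2,3], I[5,5]^2.
μ_θ-semistable layers: μ^(1)=35; μ^(2)=22; μ^(3)=9; μ^(4)=14/3; μ^(5)=-95

((0, 0, 0, 0, 3); (0, 0, 2, 0, 0); (0, 3, 0, 0, 0); (0, 1, 1, 1, 0); (2, 0, 0, 0, 0))


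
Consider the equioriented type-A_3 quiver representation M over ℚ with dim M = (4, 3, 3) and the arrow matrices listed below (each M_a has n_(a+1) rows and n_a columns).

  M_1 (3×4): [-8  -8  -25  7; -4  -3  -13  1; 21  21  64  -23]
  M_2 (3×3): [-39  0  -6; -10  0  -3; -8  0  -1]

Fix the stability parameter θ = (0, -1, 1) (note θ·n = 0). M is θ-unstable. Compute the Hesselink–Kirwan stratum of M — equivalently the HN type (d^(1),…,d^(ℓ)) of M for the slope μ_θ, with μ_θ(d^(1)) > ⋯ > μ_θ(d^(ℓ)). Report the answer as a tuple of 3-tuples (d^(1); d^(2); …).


Via rank(M_{q-1}∘⋯∘M_p): M ≅ I[1,1], I[1,2], I[1,3]^2, I[3,3].
μ_θ-semistable layers: μ^(1)=1; μ^(2)=0; μ^(3)=-1/2

((0, 0, 3); (1, 0, 0); (3, 3, 0))


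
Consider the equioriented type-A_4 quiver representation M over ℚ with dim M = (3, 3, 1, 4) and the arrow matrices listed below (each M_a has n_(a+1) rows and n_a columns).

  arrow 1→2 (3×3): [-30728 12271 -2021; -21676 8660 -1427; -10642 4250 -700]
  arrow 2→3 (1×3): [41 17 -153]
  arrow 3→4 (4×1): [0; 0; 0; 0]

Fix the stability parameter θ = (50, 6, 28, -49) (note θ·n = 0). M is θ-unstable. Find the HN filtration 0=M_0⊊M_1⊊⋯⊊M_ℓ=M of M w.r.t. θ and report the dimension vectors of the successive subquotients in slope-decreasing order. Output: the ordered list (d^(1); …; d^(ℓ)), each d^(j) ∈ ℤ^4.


Via rank(M_{q-1}∘⋯∘M_p): M ≅ I[1,2]^2, I[1,3], I[4,4]^4.
μ_θ-semistable layers: μ^(1)=28; μ^(2)=-49

((3, 3, 1, 0); (0, 0, 0, 4))


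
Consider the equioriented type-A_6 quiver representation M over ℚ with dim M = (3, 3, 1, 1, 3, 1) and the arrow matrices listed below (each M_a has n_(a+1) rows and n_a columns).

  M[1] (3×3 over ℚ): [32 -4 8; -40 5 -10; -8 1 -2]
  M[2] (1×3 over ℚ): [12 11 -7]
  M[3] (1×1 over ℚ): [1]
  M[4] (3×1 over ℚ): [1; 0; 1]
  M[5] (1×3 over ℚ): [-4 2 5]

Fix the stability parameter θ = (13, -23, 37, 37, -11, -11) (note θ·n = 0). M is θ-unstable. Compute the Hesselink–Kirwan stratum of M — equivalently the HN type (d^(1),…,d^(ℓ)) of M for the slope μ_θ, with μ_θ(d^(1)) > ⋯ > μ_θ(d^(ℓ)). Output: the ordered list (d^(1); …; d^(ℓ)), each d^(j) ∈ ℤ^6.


Interval decomposition of M: I[1,1]^2, I[1,2], I[2,2], I[2,6], I[5,5]^2.
HN type (ℓ=4): μ^(1)=13; μ^(2)=-5; μ^(3)=-11; μ^(4)=-23

((2, 0, 1, 1, 1, 1); (1, 1, 0, 0, 0, 0); (0, 0, 0, 0, 2, 0); (0, 2, 0, 0, 0, 0))


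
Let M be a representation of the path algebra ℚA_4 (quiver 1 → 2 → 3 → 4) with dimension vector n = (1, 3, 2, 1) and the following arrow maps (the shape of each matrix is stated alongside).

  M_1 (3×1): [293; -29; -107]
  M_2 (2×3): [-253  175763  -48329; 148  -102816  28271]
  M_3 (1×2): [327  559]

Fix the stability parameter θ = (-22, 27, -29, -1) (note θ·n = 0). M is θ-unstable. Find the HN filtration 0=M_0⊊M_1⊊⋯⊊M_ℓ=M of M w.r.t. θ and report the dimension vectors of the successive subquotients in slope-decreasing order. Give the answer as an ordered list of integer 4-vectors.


Interval decomposition of M: I[1,4], I[2,2], I[2,3].
HN type (ℓ=3): μ^(1)=27; μ^(2)=-1; μ^(3)=-22

((0, 1, 0, 0); (0, 2, 2, 1); (1, 0, 0, 0))


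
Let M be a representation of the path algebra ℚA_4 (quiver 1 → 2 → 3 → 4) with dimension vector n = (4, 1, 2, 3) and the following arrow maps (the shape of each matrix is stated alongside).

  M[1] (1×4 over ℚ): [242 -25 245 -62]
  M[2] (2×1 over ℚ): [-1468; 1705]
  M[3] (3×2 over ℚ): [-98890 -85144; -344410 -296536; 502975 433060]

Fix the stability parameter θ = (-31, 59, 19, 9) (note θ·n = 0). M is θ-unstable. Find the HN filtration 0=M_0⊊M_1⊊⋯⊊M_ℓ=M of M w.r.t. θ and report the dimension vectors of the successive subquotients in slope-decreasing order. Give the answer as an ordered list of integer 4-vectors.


Via rank(M_{q-1}∘⋯∘M_p): M ≅ I[1,1]^3, I[1,3], I[3,4], I[4,4]^2.
μ_θ-semistable layers: μ^(1)=39; μ^(2)=14; μ^(3)=9; μ^(4)=-31

((0, 1, 1, 0); (0, 0, 1, 1); (0, 0, 0, 2); (4, 0, 0, 0))


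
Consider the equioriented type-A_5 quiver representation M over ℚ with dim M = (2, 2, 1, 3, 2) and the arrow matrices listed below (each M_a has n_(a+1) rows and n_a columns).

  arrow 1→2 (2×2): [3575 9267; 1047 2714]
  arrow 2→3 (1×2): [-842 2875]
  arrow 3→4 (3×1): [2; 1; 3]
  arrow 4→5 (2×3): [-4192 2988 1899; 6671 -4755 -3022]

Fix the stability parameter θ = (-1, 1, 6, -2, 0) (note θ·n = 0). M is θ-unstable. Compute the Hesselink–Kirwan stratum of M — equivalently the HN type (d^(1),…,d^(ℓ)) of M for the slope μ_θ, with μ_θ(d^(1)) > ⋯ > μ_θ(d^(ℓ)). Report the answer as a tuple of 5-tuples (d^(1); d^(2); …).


Barcode: M ≅ I[1,2], I[1,5], I[4,4], I[4,5]. HN layers by μ_θ (5 steps, strictly decreasing):
  μ^(1)=4/3; μ^(2)=1; μ^(3)=0; μ^(4)=-1; μ^(5)=-2

((0, 0, 1, 1, 1); (0, 2, 0, 0, 0); (0, 0, 0, 0, 1); (2, 0, 0, 0, 0); (0, 0, 0, 2, 0))
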